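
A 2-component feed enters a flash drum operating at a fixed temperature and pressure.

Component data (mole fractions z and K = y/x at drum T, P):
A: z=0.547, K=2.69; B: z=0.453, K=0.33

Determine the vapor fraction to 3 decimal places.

Material balance + equilibrium reduce to Σ zᵢ(Kᵢ−1)/(1+ψ(Kᵢ−1)) = 0.
Check two-phase: ΣzᵢKᵢ = 1.621 > 1 and Σzᵢ/Kᵢ = 1.576 > 1, so g(0) = 0.621 > 0 and g(1) = -0.576 < 0.
Newton–Raphson from ψ = 0.63:
  ψ = 0.630: g = -0.0775, g' = -0.975 → ψ = 0.551
  ψ = 0.551: g = -0.0021, g' = -0.930 → ψ = 0.548
Converged at ψ = 0.548.

ψ = 0.548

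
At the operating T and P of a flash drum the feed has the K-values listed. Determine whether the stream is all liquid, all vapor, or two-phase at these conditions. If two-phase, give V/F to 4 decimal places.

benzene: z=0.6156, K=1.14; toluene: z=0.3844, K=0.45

all liquid

ΣzᵢKᵢ = 0.8748; Σzᵢ/Kᵢ = 1.3942.
Since ΣzᵢKᵢ < 1 the mixture is below its bubble point — single liquid phase.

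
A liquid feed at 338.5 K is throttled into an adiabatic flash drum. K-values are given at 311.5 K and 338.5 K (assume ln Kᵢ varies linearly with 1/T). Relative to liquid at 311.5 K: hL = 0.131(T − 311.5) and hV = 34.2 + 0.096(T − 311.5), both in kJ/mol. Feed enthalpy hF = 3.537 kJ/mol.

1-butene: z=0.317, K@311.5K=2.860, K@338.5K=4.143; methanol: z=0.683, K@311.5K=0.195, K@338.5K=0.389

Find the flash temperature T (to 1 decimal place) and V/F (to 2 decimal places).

Adiabatic flash: solve Rachford–Rice at each trial T, then check hF = ψ·hV(T) + (1−ψ)·hL(T).
  T = 311.5 K: K = (2.860, 0.195), RR gives ψ = 0.027, H_out = 0.909 kJ/mol
  T = 338.5 K: K = (4.143, 0.389), RR gives ψ = 0.302, H_out = 13.564 kJ/mol
  T = 325.0 K: K = (3.469, 0.279), RR gives ψ = 0.163, H_out = 7.275 kJ/mol
  T = 318.2 K: K = (3.154, 0.234), RR gives ψ = 0.097, H_out = 4.164 kJ/mol
  T = 314.9 K: K = (3.007, 0.214), RR gives ψ = 0.063, H_out = 2.595 kJ/mol
  T = 316.5 K: K = (3.078, 0.224), RR gives ψ = 0.080, H_out = 3.363 kJ/mol
Linear interpolation between T = 316.5 (H_out = 3.363) and T = 318.2 (H_out = 4.164) on hF = 3.537 gives T ≈ 316.9 K, at which ψ = 0.08.

T = 316.9 K, V/F = 0.08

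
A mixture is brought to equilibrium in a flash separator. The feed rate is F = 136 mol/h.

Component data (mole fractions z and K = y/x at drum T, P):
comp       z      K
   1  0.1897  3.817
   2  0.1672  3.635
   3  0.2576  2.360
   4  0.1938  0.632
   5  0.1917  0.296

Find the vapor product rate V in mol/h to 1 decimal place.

Let ψ = V/F and solve Σ zᵢ(Kᵢ−1)/(1+ψ(Kᵢ−1)) = 0.
Feasibility: ΣzᵢKᵢ = 2.1190, Σzᵢ/Kᵢ = 1.1591 — both > 1, two phases present.
Iterate (Newton) starting at ψ = 0.33:
  ψ = 0.3300: g = 0.49743, g' = -1.1586 → ψ = 0.7593
  ψ = 0.7593: g = 0.10048, g' = -0.8861 → ψ = 0.8727
  ψ = 0.8727: g = -0.00680, g' = -1.0280 → ψ = 0.8661
Converged at ψ = 0.8661.
Then V = ψ·F = 0.8661·136 = 117.8 mol/h and L = F − V = 18.2 mol/h.

V = 117.8 mol/h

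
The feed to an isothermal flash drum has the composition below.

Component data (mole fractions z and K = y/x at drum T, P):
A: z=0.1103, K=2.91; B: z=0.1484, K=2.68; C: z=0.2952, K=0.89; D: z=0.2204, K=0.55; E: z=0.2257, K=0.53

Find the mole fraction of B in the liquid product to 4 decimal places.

x_B = 0.0924

Newton iteration, β⁰ = 0.5:
  β = 0.5000: g = -0.05774, g' = -0.3925 → β = 0.3529
  β = 0.3529: g = 0.00352, g' = -0.4473 → β = 0.3607
  β = 0.3607: g = 0.00002, g' = -0.4432 → β = 0.3608
Converged at β = 0.3608.
Compositions from xᵢ = zᵢ/(1+β(Kᵢ−1)), yᵢ = Kᵢxᵢ:
  A: x = 0.0653, y = 0.1900
  B: x = 0.0924, y = 0.2476
  C: x = 0.3074, y = 0.2736
  D: x = 0.2631, y = 0.1447
  E: x = 0.2718, y = 0.1440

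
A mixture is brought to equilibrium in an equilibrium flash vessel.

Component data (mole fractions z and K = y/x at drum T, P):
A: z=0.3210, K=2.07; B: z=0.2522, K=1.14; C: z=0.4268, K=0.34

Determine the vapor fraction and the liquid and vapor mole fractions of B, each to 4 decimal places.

Rachford–Rice: g(ψ) = Σ zᵢ(Kᵢ−1)/(1+ψ(Kᵢ−1)) = 0.
Check two-phase: ΣzᵢKᵢ = 1.0971 > 1 and Σzᵢ/Kᵢ = 1.6316 > 1, so g(0) = 0.0971 > 0 and g(1) = -0.6316 < 0.
Iterate (Newton) starting at ψ = 0.5:
  ψ = 0.5000: g = -0.16367, g' = -0.5744 → ψ = 0.2151
  ψ = 0.2151: g = -0.01480, g' = -0.5000 → ψ = 0.1855
Converged at ψ = 0.1855.
Compositions from xᵢ = zᵢ/(1+ψ(Kᵢ−1)), yᵢ = Kᵢxᵢ:
  A: x = 0.2678, y = 0.5544
  B: x = 0.2458, y = 0.2802
  C: x = 0.4864, y = 0.1654

ψ = 0.1855, x_B = 0.2458, y_B = 0.2802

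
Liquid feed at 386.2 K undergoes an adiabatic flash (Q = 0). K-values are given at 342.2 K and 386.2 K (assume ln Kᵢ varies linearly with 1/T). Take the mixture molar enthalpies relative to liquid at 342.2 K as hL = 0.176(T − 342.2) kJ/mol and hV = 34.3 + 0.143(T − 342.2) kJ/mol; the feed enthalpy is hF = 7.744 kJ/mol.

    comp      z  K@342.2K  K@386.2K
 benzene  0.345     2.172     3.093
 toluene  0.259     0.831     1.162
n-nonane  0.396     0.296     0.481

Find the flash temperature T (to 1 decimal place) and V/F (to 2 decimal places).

T = 347.3 K, V/F = 0.20

Adiabatic flash: solve Rachford–Rice at each trial T, then check hF = ψ·hV(T) + (1−ψ)·hL(T).
  T = 342.2 K: K = (2.172, 0.831, 0.296), RR gives ψ = 0.129, H_out = 4.417 kJ/mol
  T = 386.2 K: K = (3.093, 1.162, 0.481), RR gives ψ = 0.715, H_out = 31.234 kJ/mol
  T = 364.2 K: K = (2.620, 0.993, 0.383), RR gives ψ = 0.421, H_out = 18.018 kJ/mol
  T = 353.2 K: K = (2.392, 0.911, 0.338), RR gives ψ = 0.280, H_out = 11.445 kJ/mol
  T = 347.7 K: K = (2.281, 0.871, 0.317), RR gives ψ = 0.207, H_out = 8.016 kJ/mol
  T = 344.9 K: K = (2.225, 0.850, 0.306), RR gives ψ = 0.168, H_out = 6.209 kJ/mol
  T = 346.3 K: K = (2.253, 0.860, 0.311), RR gives ψ = 0.187, H_out = 7.119 kJ/mol
Linear interpolation between T = 346.3 (H_out = 7.119) and T = 347.7 (H_out = 8.016) on hF = 7.744 gives T ≈ 347.3 K, at which ψ = 0.20.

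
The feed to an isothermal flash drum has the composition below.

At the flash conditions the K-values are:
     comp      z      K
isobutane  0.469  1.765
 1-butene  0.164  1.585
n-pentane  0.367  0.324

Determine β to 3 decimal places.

β = 0.424

Let β = V/F and solve Σ zᵢ(Kᵢ−1)/(1+β(Kᵢ−1)) = 0.
g(0) = ΣzᵢKᵢ − 1 = 0.207 and g(1) = 1 − Σzᵢ/Kᵢ = -0.502, so a root lies in (0, 1).
Iterate (Newton) starting at β = 0.5:
  β = 0.500: g = -0.0410, g' = -0.560 → β = 0.427
  β = 0.427: g = -0.0014, g' = -0.523 → β = 0.424
Converged at β = 0.424.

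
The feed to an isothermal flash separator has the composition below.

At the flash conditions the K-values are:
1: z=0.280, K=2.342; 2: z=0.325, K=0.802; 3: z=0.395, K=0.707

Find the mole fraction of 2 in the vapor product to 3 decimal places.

Newton–Raphson from ψ = 0.5:
  ψ = 0.500: g = 0.0179, g' = -0.243 → ψ = 0.574
  ψ = 0.574: g = 0.0006, g' = -0.226 → ψ = 0.576
Converged at ψ = 0.576.
Compositions from xᵢ = zᵢ/(1+ψ(Kᵢ−1)), yᵢ = Kᵢxᵢ:
  1: x = 0.158, y = 0.370
  2: x = 0.367, y = 0.294
  3: x = 0.475, y = 0.336

y_2 = 0.294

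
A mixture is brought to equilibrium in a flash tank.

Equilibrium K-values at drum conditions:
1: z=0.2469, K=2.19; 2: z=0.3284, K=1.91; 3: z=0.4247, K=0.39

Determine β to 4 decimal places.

β = 0.5282

Rachford–Rice: g(β) = Σ zᵢ(Kᵢ−1)/(1+β(Kᵢ−1)) = 0.
Feasibility: ΣzᵢKᵢ = 1.3336, Σzᵢ/Kᵢ = 1.3737 — both > 1, two phases present.
Newton iteration, β⁰ = 0.35:
  β = 0.3500: g = 0.10468, g' = -0.5862 → β = 0.5286
  β = 0.5286: g = -0.00021, g' = -0.6000 → β = 0.5282
Converged at β = 0.5282.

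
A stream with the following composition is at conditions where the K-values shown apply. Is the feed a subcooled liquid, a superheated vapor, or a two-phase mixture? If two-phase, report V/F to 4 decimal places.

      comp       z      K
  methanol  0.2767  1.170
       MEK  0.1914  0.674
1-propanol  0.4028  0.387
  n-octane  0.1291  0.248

ΣzᵢKᵢ = 0.6406; Σzᵢ/Kᵢ = 2.0819.
Since ΣzᵢKᵢ < 1 the mixture is below its bubble point — single liquid phase.

subcooled liquid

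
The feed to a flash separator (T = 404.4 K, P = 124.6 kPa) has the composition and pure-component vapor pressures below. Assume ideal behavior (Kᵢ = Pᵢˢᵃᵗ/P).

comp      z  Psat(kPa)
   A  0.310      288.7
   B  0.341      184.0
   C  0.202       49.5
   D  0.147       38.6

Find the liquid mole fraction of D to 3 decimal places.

x_D = 0.246

Raoult's law: Kᵢ = Pᵢˢᵃᵗ/P = Pᵢˢᵃᵗ/124.6.
  K_A = 288.7/124.6 = 2.31701, K_B = 184.0/124.6 = 1.47673, K_C = 49.5/124.6 = 0.39727, K_D = 38.6/124.6 = 0.30979
Iterate (Newton) starting at ψ = 0.5:
  ψ = 0.500: g = 0.0482, g' = -0.560 → ψ = 0.586
  ψ = 0.586: g = -0.0012, g' = -0.592 → ψ = 0.584
Converged at ψ = 0.584.
Compositions from xᵢ = zᵢ/(1+ψ(Kᵢ−1)), yᵢ = Kᵢxᵢ:
  A: x = 0.175, y = 0.406
  B: x = 0.267, y = 0.394
  C: x = 0.312, y = 0.124
  D: x = 0.246, y = 0.076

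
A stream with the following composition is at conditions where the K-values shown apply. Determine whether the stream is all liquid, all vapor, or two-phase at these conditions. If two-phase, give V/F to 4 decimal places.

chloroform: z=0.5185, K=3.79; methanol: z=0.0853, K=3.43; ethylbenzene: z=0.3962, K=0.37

two-phase, V/F = 0.8135

ΣzᵢKᵢ = 2.4043; Σzᵢ/Kᵢ = 1.2325.
Both exceed 1, so a two-phase solution exists.
Material balance + equilibrium reduce to Σ zᵢ(Kᵢ−1)/(1+ψ(Kᵢ−1)) = 0.
Newton–Raphson from ψ = 0.5:
  ψ = 0.5000: g = 0.33321, g' = -1.1414 → ψ = 0.7919
  ψ = 0.7919: g = 0.02349, g' = -1.0770 → ψ = 0.8137
  ψ = 0.8137: g = -0.00020, g' = -1.0963 → ψ = 0.8135
Converged at ψ = 0.8135.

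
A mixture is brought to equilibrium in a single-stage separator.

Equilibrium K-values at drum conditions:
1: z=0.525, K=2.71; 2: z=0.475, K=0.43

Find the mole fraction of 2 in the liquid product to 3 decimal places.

x_2 = 0.750

Rachford–Rice: g(V/F) = Σ zᵢ(Kᵢ−1)/(1+V/F(Kᵢ−1)) = 0.
g(0) = ΣzᵢKᵢ − 1 = 0.627 and g(1) = 1 − Σzᵢ/Kᵢ = -0.298, so a root lies in (0, 1).
Binary case is linear: z₁(K₁−1)(1+V/F(K₂−1)) + z₂(K₂−1)(1+V/F(K₁−1)) = 0
⇒ V/F = [z₁(K₁−1)+z₂(K₂−1)] / [−(K₁−1)(K₂−1)] = 0.6270/0.9747 = 0.643
Compositions from xᵢ = zᵢ/(1+V/F(Kᵢ−1)), yᵢ = Kᵢxᵢ:
  1: x = 0.250, y = 0.678
  2: x = 0.750, y = 0.323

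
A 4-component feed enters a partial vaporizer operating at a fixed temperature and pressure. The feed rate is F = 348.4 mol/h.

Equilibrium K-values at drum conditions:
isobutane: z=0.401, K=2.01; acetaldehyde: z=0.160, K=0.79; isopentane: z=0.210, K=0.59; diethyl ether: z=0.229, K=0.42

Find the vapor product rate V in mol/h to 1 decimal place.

V = 118.3 mol/h

Rachford–Rice: g(β) = Σ zᵢ(Kᵢ−1)/(1+β(Kᵢ−1)) = 0.
g(0) = ΣzᵢKᵢ − 1 = 0.152 and g(1) = 1 − Σzᵢ/Kᵢ = -0.303, so a root lies in (0, 1).
Newton iteration, β⁰ = 0.5:
  β = 0.500: g = -0.0638, g' = -0.398 → β = 0.340
Converged at β = 0.340.
Then V = β·F = 0.3395·348.4 = 118.3 mol/h and L = F − V = 230.1 mol/h.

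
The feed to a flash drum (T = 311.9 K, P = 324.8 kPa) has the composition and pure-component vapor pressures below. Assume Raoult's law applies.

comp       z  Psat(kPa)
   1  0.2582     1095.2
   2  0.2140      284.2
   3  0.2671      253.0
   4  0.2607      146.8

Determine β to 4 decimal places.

β = 0.4759

Raoult's law: Kᵢ = Pᵢˢᵃᵗ/P = Pᵢˢᵃᵗ/324.8.
  K_1 = 1095.2/324.8 = 3.371921, K_2 = 284.2/324.8 = 0.875000, K_3 = 253.0/324.8 = 0.778941, K_4 = 146.8/324.8 = 0.451970
Material balance + equilibrium reduce to Σ zᵢ(Kᵢ−1)/(1+β(Kᵢ−1)) = 0.
Check two-phase: ΣzᵢKᵢ = 1.3838 > 1 and Σzᵢ/Kᵢ = 1.2409 > 1, so g(0) = 0.3838 > 0 and g(1) = -0.2409 < 0.
Newton–Raphson from β = 0.5:
  β = 0.5000: g = -0.01155, g' = -0.4729 → β = 0.4756
  β = 0.4756: g = 0.00013, g' = -0.4841 → β = 0.4759
Converged at β = 0.4759.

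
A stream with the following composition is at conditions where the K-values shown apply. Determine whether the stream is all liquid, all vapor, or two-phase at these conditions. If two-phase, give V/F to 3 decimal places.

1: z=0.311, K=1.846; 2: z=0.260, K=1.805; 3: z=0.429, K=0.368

two-phase, V/F = 0.385

ΣzᵢKᵢ = 1.201; Σzᵢ/Kᵢ = 1.478.
Both exceed 1, so a two-phase solution exists.
Material balance + equilibrium reduce to Σ zᵢ(Kᵢ−1)/(1+ψ(Kᵢ−1)) = 0.
Newton–Raphson from ψ = 0.4:
  ψ = 0.400: g = -0.0080, g' = -0.528 → ψ = 0.385
Converged at ψ = 0.385.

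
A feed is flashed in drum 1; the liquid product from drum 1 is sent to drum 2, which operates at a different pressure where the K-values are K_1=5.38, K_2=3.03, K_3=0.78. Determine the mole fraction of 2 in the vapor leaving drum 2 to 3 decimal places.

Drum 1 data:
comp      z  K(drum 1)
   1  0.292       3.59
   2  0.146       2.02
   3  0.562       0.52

y_2 (drum 2) = 0.116

Drum 1:
Newton iteration, ψ₁⁰ = 0.42:
  ψ₁ = 0.420: g = 0.1286, g' = -0.727 → ψ₁ = 0.597
  ψ₁ = 0.597: g = 0.0115, g' = -0.615 → ψ₁ = 0.616
Converged at ψ₁ = 0.616.
Drum-1 compositions:
  1: x = 0.113, y = 0.404
  2: x = 0.090, y = 0.181
  3: x = 0.798, y = 0.415
Drum-2 feed = drum-1 liquid: z₂ = (0.1125, 0.0897, 0.7978).
Drum 2:
Let ψ₂ = V/F and solve Σ zᵢ(Kᵢ−1)/(1+ψ₂(Kᵢ−1)) = 0.
g(0) = ΣzᵢKᵢ − 1 = 0.499 and g(1) = 1 − Σzᵢ/Kᵢ = -0.073, so a root lies in (0, 1).
Iterate (Newton) starting at ψ₂ = 0.5:
  ψ₂ = 0.500: g = 0.0477, g' = -0.352 → ψ₂ = 0.635
  ψ₂ = 0.635: g = 0.0058, g' = -0.274 → ψ₂ = 0.656
  ψ₂ = 0.656: g = 0.0001, g' = -0.264 → ψ₂ = 0.657
Converged at ψ₂ = 0.657.
  1: x = 0.029, y = 0.156
  2: x = 0.038, y = 0.116
  3: x = 0.933, y = 0.727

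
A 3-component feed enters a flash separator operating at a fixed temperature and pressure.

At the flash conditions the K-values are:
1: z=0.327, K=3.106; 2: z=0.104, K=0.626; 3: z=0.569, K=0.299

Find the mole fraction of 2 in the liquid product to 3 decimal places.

Newton–Raphson from ψ = 0.5:
  ψ = 0.500: g = -0.3265, g' = -1.029 → ψ = 0.183
  ψ = 0.183: g = -0.0018, g' = -1.141 → ψ = 0.181
Converged at ψ = 0.181.
Compositions from xᵢ = zᵢ/(1+ψ(Kᵢ−1)), yᵢ = Kᵢxᵢ:
  1: x = 0.237, y = 0.735
  2: x = 0.112, y = 0.070
  3: x = 0.652, y = 0.195

x_2 = 0.112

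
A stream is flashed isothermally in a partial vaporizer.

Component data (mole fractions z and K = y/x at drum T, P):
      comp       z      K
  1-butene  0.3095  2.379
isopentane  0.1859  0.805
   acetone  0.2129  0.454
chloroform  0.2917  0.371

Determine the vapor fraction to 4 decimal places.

ψ = 0.1297

Rachford–Rice: g(ψ) = Σ zᵢ(Kᵢ−1)/(1+ψ(Kᵢ−1)) = 0.
Feasibility: ΣzᵢKᵢ = 1.0908, Σzᵢ/Kᵢ = 1.6162 — both > 1, two phases present.
Iterate (Newton) starting at ψ = 0.46:
  ψ = 0.4600: g = -0.19209, g' = -0.5706 → ψ = 0.1233
  ψ = 0.1233: g = 0.00407, g' = -0.6459 → ψ = 0.1296
  ψ = 0.1296: g = 0.00001, g' = -0.6413 → ψ = 0.1297
Converged at ψ = 0.1297.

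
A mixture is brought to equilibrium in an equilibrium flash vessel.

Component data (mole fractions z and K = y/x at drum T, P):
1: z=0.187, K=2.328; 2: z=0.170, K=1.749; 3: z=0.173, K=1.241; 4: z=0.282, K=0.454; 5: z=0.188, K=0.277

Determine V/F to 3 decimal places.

V/F = 0.229

Material balance + equilibrium reduce to Σ zᵢ(Kᵢ−1)/(1+V/F(Kᵢ−1)) = 0.
Feasibility: ΣzᵢKᵢ = 1.127, Σzᵢ/Kᵢ = 1.617 — both > 1, two phases present.
Newton–Raphson from V/F = 0.5:
  V/F = 0.500: g = -0.1456, g' = -0.578 → V/F = 0.248
  V/F = 0.248: g = -0.0102, g' = -0.522 → V/F = 0.229
Converged at V/F = 0.229.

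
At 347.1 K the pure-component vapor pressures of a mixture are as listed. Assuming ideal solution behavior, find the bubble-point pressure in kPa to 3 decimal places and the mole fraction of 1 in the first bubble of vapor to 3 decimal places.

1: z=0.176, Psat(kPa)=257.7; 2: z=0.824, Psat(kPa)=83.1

At the bubble point ψ → 0, so ΣzᵢKᵢ = 1 with Kᵢ = Pᵢˢᵃᵗ/P ⇒ P = ΣzᵢPᵢˢᵃᵗ.
P = 0.176·257.7 + 0.824·83.1 = 113.830 kPa
yᵢ = zᵢPᵢˢᵃᵗ/P ⇒ y_1 = 0.176·257.7/113.830 = 0.398

Pbub = 113.830 kPa, y_1 = 0.398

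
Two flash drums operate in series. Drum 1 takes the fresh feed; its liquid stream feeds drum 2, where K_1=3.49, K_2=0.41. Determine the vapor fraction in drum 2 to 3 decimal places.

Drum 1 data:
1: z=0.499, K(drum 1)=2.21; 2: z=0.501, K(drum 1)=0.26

V/F (drum 2) = 0.394

Drum 1:
Material balance + equilibrium reduce to Σ zᵢ(Kᵢ−1)/(1+ψ₁(Kᵢ−1)) = 0.
Feasibility: ΣzᵢKᵢ = 1.233, Σzᵢ/Kᵢ = 2.153 — both > 1, two phases present.
Binary case is linear: z₁(K₁−1)(1+ψ₁(K₂−1)) + z₂(K₂−1)(1+ψ₁(K₁−1)) = 0
⇒ ψ₁ = [z₁(K₁−1)+z₂(K₂−1)] / [−(K₁−1)(K₂−1)] = 0.2330/0.8954 = 0.260
Drum-1 compositions:
  1: x = 0.379, y = 0.839
  2: x = 0.621, y = 0.161
Drum-2 feed = drum-1 liquid: z₂ = (0.3795, 0.6205).
Drum 2:
Binary case is linear: z₁(K₁−1)(1+ψ₂(K₂−1)) + z₂(K₂−1)(1+ψ₂(K₁−1)) = 0
⇒ ψ₂ = [z₁(K₁−1)+z₂(K₂−1)] / [−(K₁−1)(K₂−1)] = 0.5788/1.4691 = 0.394
  1: x = 0.192, y = 0.669
  2: x = 0.808, y = 0.331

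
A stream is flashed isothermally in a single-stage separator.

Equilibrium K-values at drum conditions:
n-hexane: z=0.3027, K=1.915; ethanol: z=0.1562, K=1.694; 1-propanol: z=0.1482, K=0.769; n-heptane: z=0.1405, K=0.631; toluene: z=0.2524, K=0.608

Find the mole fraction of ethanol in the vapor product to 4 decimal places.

Newton iteration, ψ⁰ = 0.45:
  ψ = 0.4500: g = 0.05829, g' = -0.2654 → ψ = 0.6696
  ψ = 0.6696: g = 0.00223, g' = -0.2486 → ψ = 0.6786
Converged at ψ = 0.6786.
Compositions from xᵢ = zᵢ/(1+ψ(Kᵢ−1)), yᵢ = Kᵢxᵢ:
  n-hexane: x = 0.1867, y = 0.3576
  ethanol: x = 0.1062, y = 0.1799
  1-propanol: x = 0.1758, y = 0.1352
  n-heptane: x = 0.1874, y = 0.1183
  toluene: x = 0.3439, y = 0.2091

y_ethanol = 0.1799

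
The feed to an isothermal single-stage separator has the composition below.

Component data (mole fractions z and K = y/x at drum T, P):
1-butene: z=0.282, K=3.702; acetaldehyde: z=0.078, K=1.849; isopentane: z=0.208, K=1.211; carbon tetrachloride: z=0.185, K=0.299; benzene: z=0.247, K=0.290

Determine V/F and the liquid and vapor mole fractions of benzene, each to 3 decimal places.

V/F = 0.433, x_benzene = 0.357, y_benzene = 0.103

Material balance + equilibrium reduce to Σ zᵢ(Kᵢ−1)/(1+V/F(Kᵢ−1)) = 0.
g(0) = ΣzᵢKᵢ − 1 = 0.567 and g(1) = 1 − Σzᵢ/Kᵢ = -0.761, so a root lies in (0, 1).
Newton iteration, V/F⁰ = 0.41:
  V/F = 0.410: g = 0.0216, g' = -0.929 → V/F = 0.433
Converged at V/F = 0.433.
Compositions from xᵢ = zᵢ/(1+V/F(Kᵢ−1)), yᵢ = Kᵢxᵢ:
  1-butene: x = 0.130, y = 0.481
  acetaldehyde: x = 0.057, y = 0.105
  isopentane: x = 0.191, y = 0.231
  carbon tetrachloride: x = 0.266, y = 0.079
  benzene: x = 0.357, y = 0.103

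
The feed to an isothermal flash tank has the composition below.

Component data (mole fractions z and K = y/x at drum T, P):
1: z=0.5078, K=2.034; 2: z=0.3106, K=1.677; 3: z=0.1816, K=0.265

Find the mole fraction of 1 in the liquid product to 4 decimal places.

Rachford–Rice: g(V/F) = Σ zᵢ(Kᵢ−1)/(1+V/F(Kᵢ−1)) = 0.
Check two-phase: ΣzᵢKᵢ = 1.6019 > 1 and Σzᵢ/Kᵢ = 1.1202 > 1, so g(0) = 0.6019 > 0 and g(1) = -0.1202 < 0.
Newton iteration, V/F⁰ = 0.5:
  V/F = 0.5000: g = 0.29219, g' = -0.5606 → V/F = 1.0000
  V/F = 1.0000: g = -0.12015, g' = -1.5788 → V/F = 0.9239
  V/F = 0.9239: g = -0.01800, g' = -1.1484 → V/F = 0.9082
  V/F = 0.9082: g = -0.00049, g' = -1.0866 → V/F = 0.9078
Converged at V/F = 0.9078.
Compositions from xᵢ = zᵢ/(1+V/F(Kᵢ−1)), yᵢ = Kᵢxᵢ:
  1: x = 0.2619, y = 0.5328
  2: x = 0.1924, y = 0.3226
  3: x = 0.5457, y = 0.1446

x_1 = 0.2619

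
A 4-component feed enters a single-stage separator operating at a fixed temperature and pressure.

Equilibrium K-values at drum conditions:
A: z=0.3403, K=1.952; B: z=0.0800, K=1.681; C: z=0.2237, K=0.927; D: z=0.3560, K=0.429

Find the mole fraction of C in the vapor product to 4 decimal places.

y_C = 0.2135

Let β = V/F and solve Σ zᵢ(Kᵢ−1)/(1+β(Kᵢ−1)) = 0.
Feasibility: ΣzᵢKᵢ = 1.1588, Σzᵢ/Kᵢ = 1.2931 — both > 1, two phases present.
Iterate (Newton) starting at β = 0.47:
  β = 0.4700: g = -0.02966, g' = -0.3866 → β = 0.3933
  β = 0.3933: g = -0.00027, g' = -0.3806 → β = 0.3926
Converged at β = 0.3926.
Compositions from xᵢ = zᵢ/(1+β(Kᵢ−1)), yᵢ = Kᵢxᵢ:
  A: x = 0.2477, y = 0.4836
  B: x = 0.0631, y = 0.1061
  C: x = 0.2303, y = 0.2135
  D: x = 0.4589, y = 0.1968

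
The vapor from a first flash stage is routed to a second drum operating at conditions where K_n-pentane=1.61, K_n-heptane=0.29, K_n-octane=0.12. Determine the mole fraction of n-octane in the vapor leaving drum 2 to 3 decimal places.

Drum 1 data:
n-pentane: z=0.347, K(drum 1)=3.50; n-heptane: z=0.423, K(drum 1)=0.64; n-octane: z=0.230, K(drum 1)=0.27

y_n-octane (drum 2) = 0.012

Drum 1:
Let ψ₁ = V/F and solve Σ zᵢ(Kᵢ−1)/(1+ψ₁(Kᵢ−1)) = 0.
Check two-phase: ΣzᵢKᵢ = 1.547 > 1 and Σzᵢ/Kᵢ = 1.612 > 1, so g(0) = 0.547 > 0 and g(1) = -0.612 < 0.
Iterate (Newton) starting at ψ₁ = 0.62:
  ψ₁ = 0.620: g = -0.1626, g' = -0.833 → ψ₁ = 0.425
  ψ₁ = 0.425: g = -0.0026, g' = -0.844 → ψ₁ = 0.422
Converged at ψ₁ = 0.422.
Drum-1 compositions:
  n-pentane: x = 0.169, y = 0.591
  n-heptane: x = 0.499, y = 0.319
  n-octane: x = 0.332, y = 0.090
Drum-2 feed = drum-1 vapor: z₂ = (0.5911, 0.3192, 0.0897).
Drum 2:
Material balance + equilibrium reduce to Σ zᵢ(Kᵢ−1)/(1+ψ₂(Kᵢ−1)) = 0.
Check two-phase: ΣzᵢKᵢ = 1.055 > 1 and Σzᵢ/Kᵢ = 2.216 > 1, so g(0) = 0.055 > 0 and g(1) = -1.216 < 0.
Iterate (Newton) starting at ψ₂ = 0.5:
  ψ₂ = 0.500: g = -0.2161, g' = -0.738 → ψ₂ = 0.207
  ψ₂ = 0.207: g = -0.0421, g' = -0.498 → ψ₂ = 0.122
  ψ₂ = 0.122: g = -0.0013, g' = -0.471 → ψ₂ = 0.120
Converged at ψ₂ = 0.120.
  n-pentane: x = 0.551, y = 0.887
  n-heptane: x = 0.349, y = 0.101
  n-octane: x = 0.100, y = 0.012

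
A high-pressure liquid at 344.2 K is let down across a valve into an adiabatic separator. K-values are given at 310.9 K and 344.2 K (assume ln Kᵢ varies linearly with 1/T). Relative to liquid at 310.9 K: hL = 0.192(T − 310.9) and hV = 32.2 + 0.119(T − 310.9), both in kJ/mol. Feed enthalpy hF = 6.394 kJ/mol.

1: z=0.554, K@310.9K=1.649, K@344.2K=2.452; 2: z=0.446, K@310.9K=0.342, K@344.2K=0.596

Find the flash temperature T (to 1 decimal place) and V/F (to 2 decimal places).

T = 312.1 K, V/F = 0.19

Adiabatic flash: solve Rachford–Rice at each trial T, then check hF = ψ·hV(T) + (1−ψ)·hL(T).
  T = 310.9 K: K = (1.649, 0.342), RR gives ψ = 0.155, H_out = 4.982 kJ/mol
  T = 344.2 K: K = (2.452, 0.596), RR gives ψ = 1.000, H_out = 36.163 kJ/mol
  T = 327.5 K: K = (2.030, 0.458), RR gives ψ = 0.588, H_out = 21.415 kJ/mol
  T = 319.2 K: K = (1.835, 0.397), RR gives ψ = 0.384, H_out = 13.739 kJ/mol
  T = 315.0 K: K = (1.739, 0.369), RR gives ψ = 0.274, H_out = 9.532 kJ/mol
  T = 312.9 K: K = (1.693, 0.355), RR gives ψ = 0.215, H_out = 7.271 kJ/mol
Linear interpolation between T = 310.9 (H_out = 4.982) and T = 312.9 (H_out = 7.271) on hF = 6.394 gives T ≈ 312.1 K, at which ψ = 0.19.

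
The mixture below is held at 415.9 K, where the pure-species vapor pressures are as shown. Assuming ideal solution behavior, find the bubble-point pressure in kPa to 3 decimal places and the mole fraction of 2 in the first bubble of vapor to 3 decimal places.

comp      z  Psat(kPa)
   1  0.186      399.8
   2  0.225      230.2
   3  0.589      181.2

Pbub = 232.885 kPa, y_2 = 0.222

At the bubble point ψ → 0, so ΣzᵢKᵢ = 1 with Kᵢ = Pᵢˢᵃᵗ/P ⇒ P = ΣzᵢPᵢˢᵃᵗ.
P = 0.186·399.8 + 0.225·230.2 + 0.589·181.2 = 232.885 kPa
yᵢ = zᵢPᵢˢᵃᵗ/P ⇒ y_2 = 0.225·230.2/232.885 = 0.222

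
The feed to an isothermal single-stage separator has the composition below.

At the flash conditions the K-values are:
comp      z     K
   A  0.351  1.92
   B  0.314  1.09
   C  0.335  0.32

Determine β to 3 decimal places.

β = 0.287

Material balance + equilibrium reduce to Σ zᵢ(Kᵢ−1)/(1+β(Kᵢ−1)) = 0.
g(0) = ΣzᵢKᵢ − 1 = 0.123 and g(1) = 1 − Σzᵢ/Kᵢ = -0.518, so a root lies in (0, 1).
Iterate (Newton) starting at β = 0.53:
  β = 0.530: g = -0.1121, g' = -0.515 → β = 0.312
  β = 0.312: g = -0.0109, g' = -0.431 → β = 0.287
Converged at β = 0.287.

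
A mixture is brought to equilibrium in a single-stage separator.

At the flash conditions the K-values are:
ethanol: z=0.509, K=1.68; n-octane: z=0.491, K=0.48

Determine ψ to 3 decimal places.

ψ = 0.257

Let ψ = V/F and solve Σ zᵢ(Kᵢ−1)/(1+ψ(Kᵢ−1)) = 0.
Check two-phase: ΣzᵢKᵢ = 1.091 > 1 and Σzᵢ/Kᵢ = 1.326 > 1, so g(0) = 0.091 > 0 and g(1) = -0.326 < 0.
Binary case is linear: z₁(K₁−1)(1+ψ(K₂−1)) + z₂(K₂−1)(1+ψ(K₁−1)) = 0
⇒ ψ = [z₁(K₁−1)+z₂(K₂−1)] / [−(K₁−1)(K₂−1)] = 0.0908/0.3536 = 0.257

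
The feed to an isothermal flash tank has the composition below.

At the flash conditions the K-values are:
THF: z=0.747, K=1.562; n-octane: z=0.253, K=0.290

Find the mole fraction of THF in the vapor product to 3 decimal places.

Let ψ = V/F and solve Σ zᵢ(Kᵢ−1)/(1+ψ(Kᵢ−1)) = 0.
g(0) = ΣzᵢKᵢ − 1 = 0.240 and g(1) = 1 − Σzᵢ/Kᵢ = -0.351, so a root lies in (0, 1).
Iterate (Newton) starting at ψ = 0.48:
  ψ = 0.480: g = 0.0581, g' = -0.440 → ψ = 0.612
  ψ = 0.612: g = -0.0054, g' = -0.530 → ψ = 0.602
Converged at ψ = 0.602.
Compositions from xᵢ = zᵢ/(1+ψ(Kᵢ−1)), yᵢ = Kᵢxᵢ:
  THF: x = 0.558, y = 0.872
  n-octane: x = 0.442, y = 0.128

y_THF = 0.872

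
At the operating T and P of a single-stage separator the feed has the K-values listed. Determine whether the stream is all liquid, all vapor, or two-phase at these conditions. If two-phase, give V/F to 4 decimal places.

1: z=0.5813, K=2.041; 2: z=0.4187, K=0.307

two-phase, V/F = 0.4366

ΣzᵢKᵢ = 1.3150; Σzᵢ/Kᵢ = 1.6487.
Both exceed 1, so a two-phase solution exists.
Rachford–Rice: g(ψ) = Σ zᵢ(Kᵢ−1)/(1+ψ(Kᵢ−1)) = 0.
Binary case is linear: z₁(K₁−1)(1+ψ(K₂−1)) + z₂(K₂−1)(1+ψ(K₁−1)) = 0
⇒ ψ = [z₁(K₁−1)+z₂(K₂−1)] / [−(K₁−1)(K₂−1)] = 0.31497/0.72141 = 0.4366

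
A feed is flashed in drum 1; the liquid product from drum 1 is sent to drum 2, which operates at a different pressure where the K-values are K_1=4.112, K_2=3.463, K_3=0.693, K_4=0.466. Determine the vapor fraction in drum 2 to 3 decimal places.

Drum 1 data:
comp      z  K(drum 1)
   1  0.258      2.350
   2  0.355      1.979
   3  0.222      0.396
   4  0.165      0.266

Drum 1:
Let ψ₁ = V/F and solve Σ zᵢ(Kᵢ−1)/(1+ψ₁(Kᵢ−1)) = 0.
Feasibility: ΣzᵢKᵢ = 1.441, Σzᵢ/Kᵢ = 1.470 — both > 1, two phases present.
Newton iteration, ψ₁⁰ = 0.59:
  ψ₁ = 0.590: g = -0.0078, g' = -0.754 → ψ₁ = 0.580
Converged at ψ₁ = 0.580.
Drum-1 compositions:
  1: x = 0.145, y = 0.340
  2: x = 0.226, y = 0.448
  3: x = 0.342, y = 0.135
  4: x = 0.287, y = 0.076
Drum-2 feed = drum-1 liquid: z₂ = (0.1447, 0.2265, 0.3416, 0.2872).
Drum 2:
Rachford–Rice: g(ψ₂) = Σ zᵢ(Kᵢ−1)/(1+ψ₂(Kᵢ−1)) = 0.
Check two-phase: ΣzᵢKᵢ = 1.750 > 1 and Σzᵢ/Kᵢ = 1.210 > 1, so g(0) = 0.750 > 0 and g(1) = -0.210 < 0.
Iterate (Newton) starting at ψ₂ = 0.31:
  ψ₂ = 0.310: g = 0.2459, g' = -0.962 → ψ₂ = 0.566
  ψ₂ = 0.566: g = 0.0496, g' = -0.639 → ψ₂ = 0.643
  ψ₂ = 0.643: g = 0.0016, g' = -0.601 → ψ₂ = 0.646
Converged at ψ₂ = 0.646.
  1: x = 0.048, y = 0.198
  2: x = 0.087, y = 0.303
  3: x = 0.426, y = 0.295
  4: x = 0.438, y = 0.204

V/F (drum 2) = 0.646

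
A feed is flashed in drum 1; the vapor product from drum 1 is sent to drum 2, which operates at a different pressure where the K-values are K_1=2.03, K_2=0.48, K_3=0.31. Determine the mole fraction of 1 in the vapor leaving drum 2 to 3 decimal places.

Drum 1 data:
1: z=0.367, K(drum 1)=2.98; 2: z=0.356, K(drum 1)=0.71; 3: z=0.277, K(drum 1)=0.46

y_1 (drum 2) = 0.738

Drum 1:
Let ψ₁ = V/F and solve Σ zᵢ(Kᵢ−1)/(1+ψ₁(Kᵢ−1)) = 0.
g(0) = ΣzᵢKᵢ − 1 = 0.474 and g(1) = 1 − Σzᵢ/Kᵢ = -0.227, so a root lies in (0, 1).
Newton iteration, ψ₁⁰ = 0.5:
  ψ₁ = 0.500: g = 0.0395, g' = -0.556 → ψ₁ = 0.571
  ψ₁ = 0.571: g = 0.0010, g' = -0.529 → ψ₁ = 0.573
Converged at ψ₁ = 0.573.
Drum-1 compositions:
  1: x = 0.172, y = 0.512
  2: x = 0.427, y = 0.303
  3: x = 0.401, y = 0.185
Drum-2 feed = drum-1 vapor: z₂ = (0.5124, 0.3031, 0.1845).
Drum 2:
Rachford–Rice: g(ψ₂) = Σ zᵢ(Kᵢ−1)/(1+ψ₂(Kᵢ−1)) = 0.
Feasibility: ΣzᵢKᵢ = 1.243, Σzᵢ/Kᵢ = 1.479 — both > 1, two phases present.
Newton iteration, ψ₂⁰ = 0.3:
  ψ₂ = 0.300: g = 0.0558, g' = -0.572 → ψ₂ = 0.398
Converged at ψ₂ = 0.398.
  1: x = 0.363, y = 0.738
  2: x = 0.382, y = 0.183
  3: x = 0.254, y = 0.079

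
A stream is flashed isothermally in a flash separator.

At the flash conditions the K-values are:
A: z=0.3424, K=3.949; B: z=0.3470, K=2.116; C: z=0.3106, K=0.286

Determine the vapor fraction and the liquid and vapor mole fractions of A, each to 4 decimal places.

Let ψ = V/F and solve Σ zᵢ(Kᵢ−1)/(1+ψ(Kᵢ−1)) = 0.
Feasibility: ΣzᵢKᵢ = 2.1752, Σzᵢ/Kᵢ = 1.3367 — both > 1, two phases present.
Iterate (Newton) starting at ψ = 0.35:
  ψ = 0.3500: g = 0.47971, g' = -1.2260 → ψ = 0.7413
  ψ = 0.7413: g = 0.05773, g' = -1.1374 → ψ = 0.7920
  ψ = 0.7920: g = -0.00216, g' = -1.2282 → ψ = 0.7903
Converged at ψ = 0.7903.
Compositions from xᵢ = zᵢ/(1+ψ(Kᵢ−1)), yᵢ = Kᵢxᵢ:
  A: x = 0.1028, y = 0.4060
  B: x = 0.1844, y = 0.3902
  C: x = 0.7128, y = 0.2039

ψ = 0.7903, x_A = 0.1028, y_A = 0.4060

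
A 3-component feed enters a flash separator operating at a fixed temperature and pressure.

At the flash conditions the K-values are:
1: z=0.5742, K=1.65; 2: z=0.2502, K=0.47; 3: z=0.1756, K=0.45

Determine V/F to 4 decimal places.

V/F = 0.4116

Newton iteration, V/F⁰ = 0.5:
  V/F = 0.5000: g = -0.03195, g' = -0.3693 → V/F = 0.4135
  V/F = 0.4135: g = -0.00067, g' = -0.3550 → V/F = 0.4116
Converged at V/F = 0.4116.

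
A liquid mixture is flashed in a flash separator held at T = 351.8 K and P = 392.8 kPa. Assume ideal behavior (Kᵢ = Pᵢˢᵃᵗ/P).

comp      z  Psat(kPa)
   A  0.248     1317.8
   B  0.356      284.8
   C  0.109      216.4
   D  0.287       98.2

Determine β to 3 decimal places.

Raoult's law: Kᵢ = Pᵢˢᵃᵗ/P = Pᵢˢᵃᵗ/392.8.
  K_A = 1317.8/392.8 = 3.35489, K_B = 284.8/392.8 = 0.72505, K_C = 216.4/392.8 = 0.55092, K_D = 98.2/392.8 = 0.25000
Let β = V/F and solve Σ zᵢ(Kᵢ−1)/(1+β(Kᵢ−1)) = 0.
Check two-phase: ΣzᵢKᵢ = 1.222 > 1 and Σzᵢ/Kᵢ = 1.911 > 1, so g(0) = 0.222 > 0 and g(1) = -0.911 < 0.
Newton iteration, β⁰ = 0.5:
  β = 0.500: g = -0.2528, g' = -0.776 → β = 0.174
  β = 0.174: g = 0.0106, g' = -0.961 → β = 0.185
Converged at β = 0.185.

β = 0.185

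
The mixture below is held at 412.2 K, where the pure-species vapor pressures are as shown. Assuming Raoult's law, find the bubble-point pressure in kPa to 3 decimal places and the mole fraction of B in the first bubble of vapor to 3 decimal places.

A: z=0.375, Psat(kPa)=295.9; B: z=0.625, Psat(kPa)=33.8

Pbub = 132.087 kPa, y_B = 0.160

At the bubble point ψ → 0, so ΣzᵢKᵢ = 1 with Kᵢ = Pᵢˢᵃᵗ/P ⇒ P = ΣzᵢPᵢˢᵃᵗ.
P = 0.375·295.9 + 0.625·33.8 = 132.087 kPa
yᵢ = zᵢPᵢˢᵃᵗ/P ⇒ y_B = 0.625·33.8/132.087 = 0.160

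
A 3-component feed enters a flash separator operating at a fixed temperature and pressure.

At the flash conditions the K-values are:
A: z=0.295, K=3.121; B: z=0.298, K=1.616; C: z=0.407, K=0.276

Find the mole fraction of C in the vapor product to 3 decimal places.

Newton iteration, ψ⁰ = 0.5:
  ψ = 0.500: g = -0.0179, g' = -0.903 → ψ = 0.480
Converged at ψ = 0.480.
Compositions from xᵢ = zᵢ/(1+ψ(Kᵢ−1)), yᵢ = Kᵢxᵢ:
  A: x = 0.146, y = 0.456
  B: x = 0.230, y = 0.372
  C: x = 0.624, y = 0.172

y_C = 0.172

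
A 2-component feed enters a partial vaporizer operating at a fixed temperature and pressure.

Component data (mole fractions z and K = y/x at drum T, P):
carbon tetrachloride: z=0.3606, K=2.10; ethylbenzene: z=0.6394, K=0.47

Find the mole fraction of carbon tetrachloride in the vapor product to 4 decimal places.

y_carbon tetrachloride = 0.6828

Let ψ = V/F and solve Σ zᵢ(Kᵢ−1)/(1+ψ(Kᵢ−1)) = 0.
Check two-phase: ΣzᵢKᵢ = 1.0578 > 1 and Σzᵢ/Kᵢ = 1.5321 > 1, so g(0) = 0.0578 > 0 and g(1) = -0.5321 < 0.
Newton–Raphson from ψ = 0.48:
  ψ = 0.4800: g = -0.19491, g' = -0.5100 → ψ = 0.0978
  ψ = 0.0978: g = 0.00073, g' = -0.5555 → ψ = 0.0991
Converged at ψ = 0.0991.
Compositions from xᵢ = zᵢ/(1+ψ(Kᵢ−1)), yᵢ = Kᵢxᵢ:
  carbon tetrachloride: x = 0.3252, y = 0.6828
  ethylbenzene: x = 0.6748, y = 0.3172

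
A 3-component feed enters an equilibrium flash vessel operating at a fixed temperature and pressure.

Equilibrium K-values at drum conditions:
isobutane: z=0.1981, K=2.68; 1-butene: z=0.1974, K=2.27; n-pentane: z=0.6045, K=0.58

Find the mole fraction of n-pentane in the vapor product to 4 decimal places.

y_n-pentane = 0.4506

Newton–Raphson from β = 0.6:
  β = 0.6000: g = -0.03140, g' = -0.4318 → β = 0.5273
  β = 0.5273: g = 0.00052, g' = -0.4474 → β = 0.5284
Converged at β = 0.5284.
Compositions from xᵢ = zᵢ/(1+β(Kᵢ−1)), yᵢ = Kᵢxᵢ:
  isobutane: x = 0.1049, y = 0.2812
  1-butene: x = 0.1181, y = 0.2681
  n-pentane: x = 0.7769, y = 0.4506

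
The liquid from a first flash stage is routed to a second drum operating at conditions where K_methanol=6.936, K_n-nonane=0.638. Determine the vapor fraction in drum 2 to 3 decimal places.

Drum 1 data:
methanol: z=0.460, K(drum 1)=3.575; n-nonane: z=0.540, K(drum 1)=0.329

Drum 1:
Binary case is linear: z₁(K₁−1)(1+ψ₁(K₂−1)) + z₂(K₂−1)(1+ψ₁(K₁−1)) = 0
⇒ ψ₁ = [z₁(K₁−1)+z₂(K₂−1)] / [−(K₁−1)(K₂−1)] = 0.8222/1.7278 = 0.476
Drum-1 compositions:
  methanol: x = 0.207, y = 0.739
  n-nonane: x = 0.793, y = 0.261
Drum-2 feed = drum-1 liquid: z₂ = (0.2067, 0.7933).
Drum 2:
Binary case is linear: z₁(K₁−1)(1+ψ₂(K₂−1)) + z₂(K₂−1)(1+ψ₂(K₁−1)) = 0
⇒ ψ₂ = [z₁(K₁−1)+z₂(K₂−1)] / [−(K₁−1)(K₂−1)] = 0.9399/2.1488 = 0.437
  methanol: x = 0.057, y = 0.399
  n-nonane: x = 0.943, y = 0.601

V/F (drum 2) = 0.437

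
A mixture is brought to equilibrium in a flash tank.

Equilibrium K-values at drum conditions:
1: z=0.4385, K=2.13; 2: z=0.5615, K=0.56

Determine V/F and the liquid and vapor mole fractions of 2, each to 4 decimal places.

V/F = 0.4997, x_2 = 0.7197, y_2 = 0.4031

Rachford–Rice: g(V/F) = Σ zᵢ(Kᵢ−1)/(1+V/F(Kᵢ−1)) = 0.
Feasibility: ΣzᵢKᵢ = 1.2484, Σzᵢ/Kᵢ = 1.2085 — both > 1, two phases present.
Binary case is linear: z₁(K₁−1)(1+V/F(K₂−1)) + z₂(K₂−1)(1+V/F(K₁−1)) = 0
⇒ V/F = [z₁(K₁−1)+z₂(K₂−1)] / [−(K₁−1)(K₂−1)] = 0.24844/0.49720 = 0.4997
Compositions from xᵢ = zᵢ/(1+V/F(Kᵢ−1)), yᵢ = Kᵢxᵢ:
  1: x = 0.2803, y = 0.5969
  2: x = 0.7197, y = 0.4031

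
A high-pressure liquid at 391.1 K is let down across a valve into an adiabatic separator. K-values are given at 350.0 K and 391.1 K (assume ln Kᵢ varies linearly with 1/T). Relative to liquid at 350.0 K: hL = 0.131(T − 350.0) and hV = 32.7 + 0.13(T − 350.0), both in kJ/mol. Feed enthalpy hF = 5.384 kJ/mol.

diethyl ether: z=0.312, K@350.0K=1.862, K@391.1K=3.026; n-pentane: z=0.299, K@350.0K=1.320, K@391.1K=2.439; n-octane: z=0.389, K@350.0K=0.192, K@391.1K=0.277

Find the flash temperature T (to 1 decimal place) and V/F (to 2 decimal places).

T = 352.4 K, V/F = 0.16

Adiabatic flash: solve Rachford–Rice at each trial T, then check hF = ψ·hV(T) + (1−ψ)·hL(T).
  T = 350.0 K: K = (1.862, 1.320, 0.192), RR gives ψ = 0.097, H_out = 3.169 kJ/mol
  T = 391.1 K: K = (3.026, 2.439, 0.277), RR gives ψ = 0.618, H_out = 25.567 kJ/mol
  T = 370.6 K: K = (2.407, 1.826, 0.233), RR gives ψ = 0.442, H_out = 17.157 kJ/mol
  T = 360.3 K: K = (2.125, 1.560, 0.212), RR gives ψ = 0.306, H_out = 11.361 kJ/mol
  T = 355.1 K: K = (1.990, 1.436, 0.202), RR gives ψ = 0.213, H_out = 7.640 kJ/mol
  T = 352.6 K: K = (1.927, 1.378, 0.197), RR gives ψ = 0.160, H_out = 5.569 kJ/mol
  T = 351.3 K: K = (1.894, 1.349, 0.194), RR gives ψ = 0.129, H_out = 4.403 kJ/mol
Linear interpolation between T = 351.3 (H_out = 4.403) and T = 352.6 (H_out = 5.569) on hF = 5.384 gives T ≈ 352.4 K, at which ψ = 0.16.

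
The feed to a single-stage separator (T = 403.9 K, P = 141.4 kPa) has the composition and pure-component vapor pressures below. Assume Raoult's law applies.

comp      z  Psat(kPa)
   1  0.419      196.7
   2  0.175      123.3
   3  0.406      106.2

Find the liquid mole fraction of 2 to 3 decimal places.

x_2 = 0.186

Raoult's law: Kᵢ = Pᵢˢᵃᵗ/P = Pᵢˢᵃᵗ/141.4.
  K_1 = 196.7/141.4 = 1.39109, K_2 = 123.3/141.4 = 0.87199, K_3 = 106.2/141.4 = 0.75106
Material balance + equilibrium reduce to Σ zᵢ(Kᵢ−1)/(1+ψ(Kᵢ−1)) = 0.
Feasibility: ΣzᵢKᵢ = 1.040, Σzᵢ/Kᵢ = 1.042 — both > 1, two phases present.
Newton–Raphson from ψ = 0.51:
  ψ = 0.510: g = -0.0031, g' = -0.081 → ψ = 0.471
  ψ = 0.471: g = 0.0000, g' = -0.081 → ψ = 0.472
Converged at ψ = 0.472.
Compositions from xᵢ = zᵢ/(1+ψ(Kᵢ−1)), yᵢ = Kᵢxᵢ:
  1: x = 0.354, y = 0.492
  2: x = 0.186, y = 0.162
  3: x = 0.460, y = 0.345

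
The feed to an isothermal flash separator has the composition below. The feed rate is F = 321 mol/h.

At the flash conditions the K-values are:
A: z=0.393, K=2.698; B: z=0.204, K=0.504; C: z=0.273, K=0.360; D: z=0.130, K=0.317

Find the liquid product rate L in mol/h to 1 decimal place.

L = 226.5 mol/h

Let ψ = V/F and solve Σ zᵢ(Kᵢ−1)/(1+ψ(Kᵢ−1)) = 0.
g(0) = ΣzᵢKᵢ − 1 = 0.303 and g(1) = 1 − Σzᵢ/Kᵢ = -0.719, so a root lies in (0, 1).
Newton iteration, ψ⁰ = 0.5:
  ψ = 0.500: g = -0.1654, g' = -0.802 → ψ = 0.294
Converged at ψ = 0.294.
Then V = ψ·F = 0.2944·321 = 94.5 mol/h and L = F − V = 226.5 mol/h.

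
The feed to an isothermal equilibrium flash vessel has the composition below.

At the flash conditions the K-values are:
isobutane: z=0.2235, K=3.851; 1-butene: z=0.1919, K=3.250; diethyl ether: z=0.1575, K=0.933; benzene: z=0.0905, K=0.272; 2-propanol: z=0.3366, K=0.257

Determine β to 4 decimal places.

Newton–Raphson from β = 0.5:
  β = 0.5000: g = -0.04653, g' = -1.1137 → β = 0.4582
Converged at β = 0.4582.

β = 0.4582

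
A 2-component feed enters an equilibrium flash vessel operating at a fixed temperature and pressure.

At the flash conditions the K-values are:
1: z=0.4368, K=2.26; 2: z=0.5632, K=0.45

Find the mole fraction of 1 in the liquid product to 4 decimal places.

x_1 = 0.3039

Rachford–Rice: g(β) = Σ zᵢ(Kᵢ−1)/(1+β(Kᵢ−1)) = 0.
Feasibility: ΣzᵢKᵢ = 1.2406, Σzᵢ/Kᵢ = 1.4448 — both > 1, two phases present.
Binary case is linear: z₁(K₁−1)(1+β(K₂−1)) + z₂(K₂−1)(1+β(K₁−1)) = 0
⇒ β = [z₁(K₁−1)+z₂(K₂−1)] / [−(K₁−1)(K₂−1)] = 0.24061/0.69300 = 0.3472
Compositions from xᵢ = zᵢ/(1+β(Kᵢ−1)), yᵢ = Kᵢxᵢ:
  1: x = 0.3039, y = 0.6867
  2: x = 0.6961, y = 0.3133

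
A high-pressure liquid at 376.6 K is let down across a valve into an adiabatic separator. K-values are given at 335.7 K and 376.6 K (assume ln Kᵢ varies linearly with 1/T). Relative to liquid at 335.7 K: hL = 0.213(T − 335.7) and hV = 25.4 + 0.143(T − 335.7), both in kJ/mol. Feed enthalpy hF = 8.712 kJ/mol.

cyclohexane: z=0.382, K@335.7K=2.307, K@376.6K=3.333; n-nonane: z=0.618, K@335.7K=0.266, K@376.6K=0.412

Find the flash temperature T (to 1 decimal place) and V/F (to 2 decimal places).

T = 353.1 K, V/F = 0.21

Adiabatic flash: solve Rachford–Rice at each trial T, then check hF = ψ·hV(T) + (1−ψ)·hL(T).
  T = 335.7 K: K = (2.307, 0.266), RR gives ψ = 0.048, H_out = 1.209 kJ/mol
  T = 376.6 K: K = (3.333, 0.412), RR gives ψ = 0.385, H_out = 17.383 kJ/mol
  T = 356.1 K: K = (2.801, 0.335), RR gives ψ = 0.231, H_out = 9.891 kJ/mol
  T = 345.9 K: K = (2.549, 0.300), RR gives ψ = 0.146, H_out = 5.789 kJ/mol
  T = 351.0 K: K = (2.674, 0.317), RR gives ψ = 0.190, H_out = 7.886 kJ/mol
  T = 353.6 K: K = (2.739, 0.326), RR gives ψ = 0.211, H_out = 8.919 kJ/mol
  T = 352.3 K: K = (2.706, 0.322), RR gives ψ = 0.201, H_out = 8.405 kJ/mol
Linear interpolation between T = 352.3 (H_out = 8.405) and T = 353.6 (H_out = 8.919) on hF = 8.712 gives T ≈ 353.1 K, at which ψ = 0.21.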